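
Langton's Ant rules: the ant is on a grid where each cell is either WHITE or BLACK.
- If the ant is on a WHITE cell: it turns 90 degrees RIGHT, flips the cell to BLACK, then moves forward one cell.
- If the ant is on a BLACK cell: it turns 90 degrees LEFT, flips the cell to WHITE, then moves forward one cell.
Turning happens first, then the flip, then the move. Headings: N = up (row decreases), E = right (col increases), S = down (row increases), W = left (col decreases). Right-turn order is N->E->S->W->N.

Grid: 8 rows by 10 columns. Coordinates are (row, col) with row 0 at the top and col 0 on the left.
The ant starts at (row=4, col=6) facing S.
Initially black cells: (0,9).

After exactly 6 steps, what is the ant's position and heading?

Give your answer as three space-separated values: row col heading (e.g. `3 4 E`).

Answer: 5 7 S

Derivation:
Step 1: on WHITE (4,6): turn R to W, flip to black, move to (4,5). |black|=2
Step 2: on WHITE (4,5): turn R to N, flip to black, move to (3,5). |black|=3
Step 3: on WHITE (3,5): turn R to E, flip to black, move to (3,6). |black|=4
Step 4: on WHITE (3,6): turn R to S, flip to black, move to (4,6). |black|=5
Step 5: on BLACK (4,6): turn L to E, flip to white, move to (4,7). |black|=4
Step 6: on WHITE (4,7): turn R to S, flip to black, move to (5,7). |black|=5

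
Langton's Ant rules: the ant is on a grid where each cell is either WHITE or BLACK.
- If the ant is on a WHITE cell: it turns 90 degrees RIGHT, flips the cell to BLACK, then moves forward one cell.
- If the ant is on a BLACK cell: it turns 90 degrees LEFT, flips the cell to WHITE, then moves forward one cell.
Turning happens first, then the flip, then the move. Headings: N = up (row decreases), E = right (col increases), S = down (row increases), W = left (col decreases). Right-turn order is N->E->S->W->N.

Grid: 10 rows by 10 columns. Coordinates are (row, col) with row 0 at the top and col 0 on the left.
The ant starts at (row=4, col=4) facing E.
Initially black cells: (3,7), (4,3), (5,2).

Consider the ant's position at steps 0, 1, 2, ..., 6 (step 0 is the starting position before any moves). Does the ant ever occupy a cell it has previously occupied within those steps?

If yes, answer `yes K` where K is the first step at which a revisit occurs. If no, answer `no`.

Step 1: on WHITE (4,4): turn R to S, flip to black, move to (5,4). |black|=4 — new cell
Step 2: on WHITE (5,4): turn R to W, flip to black, move to (5,3). |black|=5 — new cell
Step 3: on WHITE (5,3): turn R to N, flip to black, move to (4,3). |black|=6 — new cell
Step 4: on BLACK (4,3): turn L to W, flip to white, move to (4,2). |black|=5 — new cell
Step 5: on WHITE (4,2): turn R to N, flip to black, move to (3,2). |black|=6 — new cell
Step 6: on WHITE (3,2): turn R to E, flip to black, move to (3,3). |black|=7 — new cell
No revisit within 6 steps.

Answer: no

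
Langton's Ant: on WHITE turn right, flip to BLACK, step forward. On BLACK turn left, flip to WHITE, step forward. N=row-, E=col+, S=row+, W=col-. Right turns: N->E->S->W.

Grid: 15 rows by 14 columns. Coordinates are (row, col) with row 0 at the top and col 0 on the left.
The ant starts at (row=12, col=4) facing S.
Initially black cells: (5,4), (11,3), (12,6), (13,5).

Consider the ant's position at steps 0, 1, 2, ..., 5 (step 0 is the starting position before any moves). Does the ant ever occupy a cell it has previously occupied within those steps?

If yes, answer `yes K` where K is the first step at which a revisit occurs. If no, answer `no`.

Answer: no

Derivation:
Step 1: on WHITE (12,4): turn R to W, flip to black, move to (12,3). |black|=5 — new cell
Step 2: on WHITE (12,3): turn R to N, flip to black, move to (11,3). |black|=6 — new cell
Step 3: on BLACK (11,3): turn L to W, flip to white, move to (11,2). |black|=5 — new cell
Step 4: on WHITE (11,2): turn R to N, flip to black, move to (10,2). |black|=6 — new cell
Step 5: on WHITE (10,2): turn R to E, flip to black, move to (10,3). |black|=7 — new cell
No revisit within 5 steps.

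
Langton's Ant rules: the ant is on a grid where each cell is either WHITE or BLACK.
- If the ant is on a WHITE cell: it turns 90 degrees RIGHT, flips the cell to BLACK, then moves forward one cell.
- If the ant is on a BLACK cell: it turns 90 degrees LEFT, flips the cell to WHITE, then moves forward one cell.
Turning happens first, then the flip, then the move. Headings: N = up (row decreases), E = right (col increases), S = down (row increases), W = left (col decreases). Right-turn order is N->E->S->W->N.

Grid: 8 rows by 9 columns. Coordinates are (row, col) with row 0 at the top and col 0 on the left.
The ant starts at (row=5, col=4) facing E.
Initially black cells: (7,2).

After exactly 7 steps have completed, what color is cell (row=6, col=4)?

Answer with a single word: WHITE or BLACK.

Step 1: on WHITE (5,4): turn R to S, flip to black, move to (6,4). |black|=2
Step 2: on WHITE (6,4): turn R to W, flip to black, move to (6,3). |black|=3
Step 3: on WHITE (6,3): turn R to N, flip to black, move to (5,3). |black|=4
Step 4: on WHITE (5,3): turn R to E, flip to black, move to (5,4). |black|=5
Step 5: on BLACK (5,4): turn L to N, flip to white, move to (4,4). |black|=4
Step 6: on WHITE (4,4): turn R to E, flip to black, move to (4,5). |black|=5
Step 7: on WHITE (4,5): turn R to S, flip to black, move to (5,5). |black|=6

Answer: BLACK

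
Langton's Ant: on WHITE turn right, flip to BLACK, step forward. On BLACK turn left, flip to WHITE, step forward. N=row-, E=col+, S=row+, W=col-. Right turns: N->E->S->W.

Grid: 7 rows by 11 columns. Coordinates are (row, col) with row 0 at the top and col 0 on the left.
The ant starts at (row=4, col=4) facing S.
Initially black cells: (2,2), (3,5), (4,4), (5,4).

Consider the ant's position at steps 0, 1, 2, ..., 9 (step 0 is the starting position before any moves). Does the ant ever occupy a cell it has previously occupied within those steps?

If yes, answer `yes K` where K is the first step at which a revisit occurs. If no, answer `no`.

Answer: yes 7

Derivation:
Step 1: on BLACK (4,4): turn L to E, flip to white, move to (4,5). |black|=3 — new cell
Step 2: on WHITE (4,5): turn R to S, flip to black, move to (5,5). |black|=4 — new cell
Step 3: on WHITE (5,5): turn R to W, flip to black, move to (5,4). |black|=5 — new cell
Step 4: on BLACK (5,4): turn L to S, flip to white, move to (6,4). |black|=4 — new cell
Step 5: on WHITE (6,4): turn R to W, flip to black, move to (6,3). |black|=5 — new cell
Step 6: on WHITE (6,3): turn R to N, flip to black, move to (5,3). |black|=6 — new cell
Step 7: on WHITE (5,3): turn R to E, flip to black, move to (5,4). |black|=7 — REVISIT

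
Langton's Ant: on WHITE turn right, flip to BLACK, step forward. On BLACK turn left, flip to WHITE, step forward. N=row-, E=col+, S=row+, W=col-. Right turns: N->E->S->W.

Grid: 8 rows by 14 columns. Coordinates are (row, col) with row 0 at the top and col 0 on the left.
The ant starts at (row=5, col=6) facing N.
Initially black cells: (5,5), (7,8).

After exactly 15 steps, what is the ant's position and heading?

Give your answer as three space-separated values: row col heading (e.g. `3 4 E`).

Step 1: on WHITE (5,6): turn R to E, flip to black, move to (5,7). |black|=3
Step 2: on WHITE (5,7): turn R to S, flip to black, move to (6,7). |black|=4
Step 3: on WHITE (6,7): turn R to W, flip to black, move to (6,6). |black|=5
Step 4: on WHITE (6,6): turn R to N, flip to black, move to (5,6). |black|=6
Step 5: on BLACK (5,6): turn L to W, flip to white, move to (5,5). |black|=5
Step 6: on BLACK (5,5): turn L to S, flip to white, move to (6,5). |black|=4
Step 7: on WHITE (6,5): turn R to W, flip to black, move to (6,4). |black|=5
Step 8: on WHITE (6,4): turn R to N, flip to black, move to (5,4). |black|=6
Step 9: on WHITE (5,4): turn R to E, flip to black, move to (5,5). |black|=7
Step 10: on WHITE (5,5): turn R to S, flip to black, move to (6,5). |black|=8
Step 11: on BLACK (6,5): turn L to E, flip to white, move to (6,6). |black|=7
Step 12: on BLACK (6,6): turn L to N, flip to white, move to (5,6). |black|=6
Step 13: on WHITE (5,6): turn R to E, flip to black, move to (5,7). |black|=7
Step 14: on BLACK (5,7): turn L to N, flip to white, move to (4,7). |black|=6
Step 15: on WHITE (4,7): turn R to E, flip to black, move to (4,8). |black|=7

Answer: 4 8 E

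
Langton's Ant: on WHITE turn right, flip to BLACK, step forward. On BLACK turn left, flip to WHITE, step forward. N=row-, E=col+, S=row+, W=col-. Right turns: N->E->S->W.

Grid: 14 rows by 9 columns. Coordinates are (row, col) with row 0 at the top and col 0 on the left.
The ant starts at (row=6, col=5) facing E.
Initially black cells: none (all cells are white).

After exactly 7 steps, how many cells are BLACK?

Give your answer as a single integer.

Step 1: on WHITE (6,5): turn R to S, flip to black, move to (7,5). |black|=1
Step 2: on WHITE (7,5): turn R to W, flip to black, move to (7,4). |black|=2
Step 3: on WHITE (7,4): turn R to N, flip to black, move to (6,4). |black|=3
Step 4: on WHITE (6,4): turn R to E, flip to black, move to (6,5). |black|=4
Step 5: on BLACK (6,5): turn L to N, flip to white, move to (5,5). |black|=3
Step 6: on WHITE (5,5): turn R to E, flip to black, move to (5,6). |black|=4
Step 7: on WHITE (5,6): turn R to S, flip to black, move to (6,6). |black|=5

Answer: 5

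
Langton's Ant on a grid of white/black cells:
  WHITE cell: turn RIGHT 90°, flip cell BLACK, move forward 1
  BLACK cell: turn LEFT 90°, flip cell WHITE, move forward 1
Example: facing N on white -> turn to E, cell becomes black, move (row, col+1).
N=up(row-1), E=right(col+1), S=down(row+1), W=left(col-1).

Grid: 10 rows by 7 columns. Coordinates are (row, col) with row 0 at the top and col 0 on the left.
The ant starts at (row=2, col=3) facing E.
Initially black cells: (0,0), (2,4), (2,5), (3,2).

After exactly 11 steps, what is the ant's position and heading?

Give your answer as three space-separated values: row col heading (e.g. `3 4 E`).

Answer: 4 2 N

Derivation:
Step 1: on WHITE (2,3): turn R to S, flip to black, move to (3,3). |black|=5
Step 2: on WHITE (3,3): turn R to W, flip to black, move to (3,2). |black|=6
Step 3: on BLACK (3,2): turn L to S, flip to white, move to (4,2). |black|=5
Step 4: on WHITE (4,2): turn R to W, flip to black, move to (4,1). |black|=6
Step 5: on WHITE (4,1): turn R to N, flip to black, move to (3,1). |black|=7
Step 6: on WHITE (3,1): turn R to E, flip to black, move to (3,2). |black|=8
Step 7: on WHITE (3,2): turn R to S, flip to black, move to (4,2). |black|=9
Step 8: on BLACK (4,2): turn L to E, flip to white, move to (4,3). |black|=8
Step 9: on WHITE (4,3): turn R to S, flip to black, move to (5,3). |black|=9
Step 10: on WHITE (5,3): turn R to W, flip to black, move to (5,2). |black|=10
Step 11: on WHITE (5,2): turn R to N, flip to black, move to (4,2). |black|=11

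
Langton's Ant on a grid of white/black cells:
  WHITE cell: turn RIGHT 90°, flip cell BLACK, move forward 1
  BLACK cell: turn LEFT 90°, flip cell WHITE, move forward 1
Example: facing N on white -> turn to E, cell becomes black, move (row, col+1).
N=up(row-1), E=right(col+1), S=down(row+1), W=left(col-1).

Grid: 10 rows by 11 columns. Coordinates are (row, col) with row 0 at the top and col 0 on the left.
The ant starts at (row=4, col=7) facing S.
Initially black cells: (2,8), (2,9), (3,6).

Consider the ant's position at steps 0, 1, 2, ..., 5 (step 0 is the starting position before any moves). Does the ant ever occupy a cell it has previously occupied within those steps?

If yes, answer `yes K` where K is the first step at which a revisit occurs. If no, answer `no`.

Answer: no

Derivation:
Step 1: on WHITE (4,7): turn R to W, flip to black, move to (4,6). |black|=4 — new cell
Step 2: on WHITE (4,6): turn R to N, flip to black, move to (3,6). |black|=5 — new cell
Step 3: on BLACK (3,6): turn L to W, flip to white, move to (3,5). |black|=4 — new cell
Step 4: on WHITE (3,5): turn R to N, flip to black, move to (2,5). |black|=5 — new cell
Step 5: on WHITE (2,5): turn R to E, flip to black, move to (2,6). |black|=6 — new cell
No revisit within 5 steps.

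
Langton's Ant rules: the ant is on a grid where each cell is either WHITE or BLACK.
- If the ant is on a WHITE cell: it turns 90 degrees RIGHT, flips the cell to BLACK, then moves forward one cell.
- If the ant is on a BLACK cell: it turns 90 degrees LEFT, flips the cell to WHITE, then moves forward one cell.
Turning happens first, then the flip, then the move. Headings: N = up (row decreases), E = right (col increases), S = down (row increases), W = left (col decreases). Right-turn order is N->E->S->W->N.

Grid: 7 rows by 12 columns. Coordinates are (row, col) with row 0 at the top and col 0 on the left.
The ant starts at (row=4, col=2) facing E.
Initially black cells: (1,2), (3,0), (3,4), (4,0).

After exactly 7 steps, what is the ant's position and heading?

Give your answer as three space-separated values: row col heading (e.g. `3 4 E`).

Answer: 4 3 S

Derivation:
Step 1: on WHITE (4,2): turn R to S, flip to black, move to (5,2). |black|=5
Step 2: on WHITE (5,2): turn R to W, flip to black, move to (5,1). |black|=6
Step 3: on WHITE (5,1): turn R to N, flip to black, move to (4,1). |black|=7
Step 4: on WHITE (4,1): turn R to E, flip to black, move to (4,2). |black|=8
Step 5: on BLACK (4,2): turn L to N, flip to white, move to (3,2). |black|=7
Step 6: on WHITE (3,2): turn R to E, flip to black, move to (3,3). |black|=8
Step 7: on WHITE (3,3): turn R to S, flip to black, move to (4,3). |black|=9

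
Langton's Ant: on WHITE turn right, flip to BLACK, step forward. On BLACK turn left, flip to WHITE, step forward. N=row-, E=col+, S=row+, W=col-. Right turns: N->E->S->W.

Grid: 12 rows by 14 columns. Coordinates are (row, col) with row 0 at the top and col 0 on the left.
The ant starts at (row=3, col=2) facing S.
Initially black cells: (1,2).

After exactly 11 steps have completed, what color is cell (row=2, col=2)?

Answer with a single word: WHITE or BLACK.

Step 1: on WHITE (3,2): turn R to W, flip to black, move to (3,1). |black|=2
Step 2: on WHITE (3,1): turn R to N, flip to black, move to (2,1). |black|=3
Step 3: on WHITE (2,1): turn R to E, flip to black, move to (2,2). |black|=4
Step 4: on WHITE (2,2): turn R to S, flip to black, move to (3,2). |black|=5
Step 5: on BLACK (3,2): turn L to E, flip to white, move to (3,3). |black|=4
Step 6: on WHITE (3,3): turn R to S, flip to black, move to (4,3). |black|=5
Step 7: on WHITE (4,3): turn R to W, flip to black, move to (4,2). |black|=6
Step 8: on WHITE (4,2): turn R to N, flip to black, move to (3,2). |black|=7
Step 9: on WHITE (3,2): turn R to E, flip to black, move to (3,3). |black|=8
Step 10: on BLACK (3,3): turn L to N, flip to white, move to (2,3). |black|=7
Step 11: on WHITE (2,3): turn R to E, flip to black, move to (2,4). |black|=8

Answer: BLACK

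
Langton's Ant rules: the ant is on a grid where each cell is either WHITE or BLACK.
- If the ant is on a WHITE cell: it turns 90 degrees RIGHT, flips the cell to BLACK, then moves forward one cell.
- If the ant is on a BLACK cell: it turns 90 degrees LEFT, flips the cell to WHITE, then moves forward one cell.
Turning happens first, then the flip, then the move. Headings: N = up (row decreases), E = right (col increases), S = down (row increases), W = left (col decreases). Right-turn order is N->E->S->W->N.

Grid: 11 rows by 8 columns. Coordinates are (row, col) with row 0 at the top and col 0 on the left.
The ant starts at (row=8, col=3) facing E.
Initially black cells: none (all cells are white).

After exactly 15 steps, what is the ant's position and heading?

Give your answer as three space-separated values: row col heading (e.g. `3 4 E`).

Answer: 8 2 S

Derivation:
Step 1: on WHITE (8,3): turn R to S, flip to black, move to (9,3). |black|=1
Step 2: on WHITE (9,3): turn R to W, flip to black, move to (9,2). |black|=2
Step 3: on WHITE (9,2): turn R to N, flip to black, move to (8,2). |black|=3
Step 4: on WHITE (8,2): turn R to E, flip to black, move to (8,3). |black|=4
Step 5: on BLACK (8,3): turn L to N, flip to white, move to (7,3). |black|=3
Step 6: on WHITE (7,3): turn R to E, flip to black, move to (7,4). |black|=4
Step 7: on WHITE (7,4): turn R to S, flip to black, move to (8,4). |black|=5
Step 8: on WHITE (8,4): turn R to W, flip to black, move to (8,3). |black|=6
Step 9: on WHITE (8,3): turn R to N, flip to black, move to (7,3). |black|=7
Step 10: on BLACK (7,3): turn L to W, flip to white, move to (7,2). |black|=6
Step 11: on WHITE (7,2): turn R to N, flip to black, move to (6,2). |black|=7
Step 12: on WHITE (6,2): turn R to E, flip to black, move to (6,3). |black|=8
Step 13: on WHITE (6,3): turn R to S, flip to black, move to (7,3). |black|=9
Step 14: on WHITE (7,3): turn R to W, flip to black, move to (7,2). |black|=10
Step 15: on BLACK (7,2): turn L to S, flip to white, move to (8,2). |black|=9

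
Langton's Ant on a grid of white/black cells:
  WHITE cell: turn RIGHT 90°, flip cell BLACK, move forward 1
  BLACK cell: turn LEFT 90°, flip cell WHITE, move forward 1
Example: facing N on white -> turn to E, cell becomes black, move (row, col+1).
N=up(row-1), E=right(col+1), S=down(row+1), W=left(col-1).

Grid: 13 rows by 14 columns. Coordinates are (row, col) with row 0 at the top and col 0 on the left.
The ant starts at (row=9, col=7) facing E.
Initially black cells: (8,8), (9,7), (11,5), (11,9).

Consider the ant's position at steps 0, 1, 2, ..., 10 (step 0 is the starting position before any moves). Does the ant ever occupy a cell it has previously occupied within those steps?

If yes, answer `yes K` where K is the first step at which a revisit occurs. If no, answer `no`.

Step 1: on BLACK (9,7): turn L to N, flip to white, move to (8,7). |black|=3 — new cell
Step 2: on WHITE (8,7): turn R to E, flip to black, move to (8,8). |black|=4 — new cell
Step 3: on BLACK (8,8): turn L to N, flip to white, move to (7,8). |black|=3 — new cell
Step 4: on WHITE (7,8): turn R to E, flip to black, move to (7,9). |black|=4 — new cell
Step 5: on WHITE (7,9): turn R to S, flip to black, move to (8,9). |black|=5 — new cell
Step 6: on WHITE (8,9): turn R to W, flip to black, move to (8,8). |black|=6 — REVISIT

Answer: yes 6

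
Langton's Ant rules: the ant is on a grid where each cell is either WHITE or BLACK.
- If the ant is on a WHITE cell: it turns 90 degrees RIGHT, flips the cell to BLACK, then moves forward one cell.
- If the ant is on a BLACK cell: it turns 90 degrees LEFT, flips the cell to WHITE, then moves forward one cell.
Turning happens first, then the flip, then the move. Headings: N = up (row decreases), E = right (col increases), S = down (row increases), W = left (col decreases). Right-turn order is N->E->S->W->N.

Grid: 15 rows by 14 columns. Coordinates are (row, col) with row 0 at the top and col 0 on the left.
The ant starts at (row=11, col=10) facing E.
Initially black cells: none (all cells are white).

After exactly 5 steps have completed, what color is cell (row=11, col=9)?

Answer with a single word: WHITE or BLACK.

Step 1: on WHITE (11,10): turn R to S, flip to black, move to (12,10). |black|=1
Step 2: on WHITE (12,10): turn R to W, flip to black, move to (12,9). |black|=2
Step 3: on WHITE (12,9): turn R to N, flip to black, move to (11,9). |black|=3
Step 4: on WHITE (11,9): turn R to E, flip to black, move to (11,10). |black|=4
Step 5: on BLACK (11,10): turn L to N, flip to white, move to (10,10). |black|=3

Answer: BLACK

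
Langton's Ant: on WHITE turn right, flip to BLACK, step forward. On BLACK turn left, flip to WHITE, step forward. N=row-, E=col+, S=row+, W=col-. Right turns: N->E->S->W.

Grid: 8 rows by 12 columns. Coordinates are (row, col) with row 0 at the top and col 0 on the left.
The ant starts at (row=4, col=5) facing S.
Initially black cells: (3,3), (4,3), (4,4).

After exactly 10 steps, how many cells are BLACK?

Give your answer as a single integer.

Answer: 7

Derivation:
Step 1: on WHITE (4,5): turn R to W, flip to black, move to (4,4). |black|=4
Step 2: on BLACK (4,4): turn L to S, flip to white, move to (5,4). |black|=3
Step 3: on WHITE (5,4): turn R to W, flip to black, move to (5,3). |black|=4
Step 4: on WHITE (5,3): turn R to N, flip to black, move to (4,3). |black|=5
Step 5: on BLACK (4,3): turn L to W, flip to white, move to (4,2). |black|=4
Step 6: on WHITE (4,2): turn R to N, flip to black, move to (3,2). |black|=5
Step 7: on WHITE (3,2): turn R to E, flip to black, move to (3,3). |black|=6
Step 8: on BLACK (3,3): turn L to N, flip to white, move to (2,3). |black|=5
Step 9: on WHITE (2,3): turn R to E, flip to black, move to (2,4). |black|=6
Step 10: on WHITE (2,4): turn R to S, flip to black, move to (3,4). |black|=7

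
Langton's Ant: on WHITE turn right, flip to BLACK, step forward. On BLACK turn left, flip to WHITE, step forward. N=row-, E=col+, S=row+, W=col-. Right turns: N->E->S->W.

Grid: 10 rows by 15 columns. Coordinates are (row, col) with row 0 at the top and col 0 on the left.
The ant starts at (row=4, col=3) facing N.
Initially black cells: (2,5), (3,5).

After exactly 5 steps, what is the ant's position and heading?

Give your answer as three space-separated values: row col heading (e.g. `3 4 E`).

Answer: 4 2 W

Derivation:
Step 1: on WHITE (4,3): turn R to E, flip to black, move to (4,4). |black|=3
Step 2: on WHITE (4,4): turn R to S, flip to black, move to (5,4). |black|=4
Step 3: on WHITE (5,4): turn R to W, flip to black, move to (5,3). |black|=5
Step 4: on WHITE (5,3): turn R to N, flip to black, move to (4,3). |black|=6
Step 5: on BLACK (4,3): turn L to W, flip to white, move to (4,2). |black|=5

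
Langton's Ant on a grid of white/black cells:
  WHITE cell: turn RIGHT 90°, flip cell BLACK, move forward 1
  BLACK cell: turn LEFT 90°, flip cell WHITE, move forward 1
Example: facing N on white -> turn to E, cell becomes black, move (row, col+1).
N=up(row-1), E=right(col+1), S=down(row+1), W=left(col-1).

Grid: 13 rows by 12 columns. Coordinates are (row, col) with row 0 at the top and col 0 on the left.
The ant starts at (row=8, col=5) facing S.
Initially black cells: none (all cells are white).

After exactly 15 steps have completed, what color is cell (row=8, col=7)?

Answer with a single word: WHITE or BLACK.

Step 1: on WHITE (8,5): turn R to W, flip to black, move to (8,4). |black|=1
Step 2: on WHITE (8,4): turn R to N, flip to black, move to (7,4). |black|=2
Step 3: on WHITE (7,4): turn R to E, flip to black, move to (7,5). |black|=3
Step 4: on WHITE (7,5): turn R to S, flip to black, move to (8,5). |black|=4
Step 5: on BLACK (8,5): turn L to E, flip to white, move to (8,6). |black|=3
Step 6: on WHITE (8,6): turn R to S, flip to black, move to (9,6). |black|=4
Step 7: on WHITE (9,6): turn R to W, flip to black, move to (9,5). |black|=5
Step 8: on WHITE (9,5): turn R to N, flip to black, move to (8,5). |black|=6
Step 9: on WHITE (8,5): turn R to E, flip to black, move to (8,6). |black|=7
Step 10: on BLACK (8,6): turn L to N, flip to white, move to (7,6). |black|=6
Step 11: on WHITE (7,6): turn R to E, flip to black, move to (7,7). |black|=7
Step 12: on WHITE (7,7): turn R to S, flip to black, move to (8,7). |black|=8
Step 13: on WHITE (8,7): turn R to W, flip to black, move to (8,6). |black|=9
Step 14: on WHITE (8,6): turn R to N, flip to black, move to (7,6). |black|=10
Step 15: on BLACK (7,6): turn L to W, flip to white, move to (7,5). |black|=9

Answer: BLACK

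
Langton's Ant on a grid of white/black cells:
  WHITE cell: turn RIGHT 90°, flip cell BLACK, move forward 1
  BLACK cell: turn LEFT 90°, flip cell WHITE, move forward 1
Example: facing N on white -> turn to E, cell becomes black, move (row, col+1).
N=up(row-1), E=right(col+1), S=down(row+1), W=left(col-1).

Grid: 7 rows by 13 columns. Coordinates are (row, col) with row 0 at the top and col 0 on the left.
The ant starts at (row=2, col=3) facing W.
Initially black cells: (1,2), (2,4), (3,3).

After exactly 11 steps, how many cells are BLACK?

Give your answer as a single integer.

Step 1: on WHITE (2,3): turn R to N, flip to black, move to (1,3). |black|=4
Step 2: on WHITE (1,3): turn R to E, flip to black, move to (1,4). |black|=5
Step 3: on WHITE (1,4): turn R to S, flip to black, move to (2,4). |black|=6
Step 4: on BLACK (2,4): turn L to E, flip to white, move to (2,5). |black|=5
Step 5: on WHITE (2,5): turn R to S, flip to black, move to (3,5). |black|=6
Step 6: on WHITE (3,5): turn R to W, flip to black, move to (3,4). |black|=7
Step 7: on WHITE (3,4): turn R to N, flip to black, move to (2,4). |black|=8
Step 8: on WHITE (2,4): turn R to E, flip to black, move to (2,5). |black|=9
Step 9: on BLACK (2,5): turn L to N, flip to white, move to (1,5). |black|=8
Step 10: on WHITE (1,5): turn R to E, flip to black, move to (1,6). |black|=9
Step 11: on WHITE (1,6): turn R to S, flip to black, move to (2,6). |black|=10

Answer: 10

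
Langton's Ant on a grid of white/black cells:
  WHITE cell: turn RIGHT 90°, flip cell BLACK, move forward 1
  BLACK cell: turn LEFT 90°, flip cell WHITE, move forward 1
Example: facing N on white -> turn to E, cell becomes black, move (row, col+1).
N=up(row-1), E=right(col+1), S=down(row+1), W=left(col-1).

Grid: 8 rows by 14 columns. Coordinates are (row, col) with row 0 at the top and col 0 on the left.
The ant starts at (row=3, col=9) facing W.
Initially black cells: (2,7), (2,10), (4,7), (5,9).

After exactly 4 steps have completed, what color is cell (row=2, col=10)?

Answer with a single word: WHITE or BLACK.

Step 1: on WHITE (3,9): turn R to N, flip to black, move to (2,9). |black|=5
Step 2: on WHITE (2,9): turn R to E, flip to black, move to (2,10). |black|=6
Step 3: on BLACK (2,10): turn L to N, flip to white, move to (1,10). |black|=5
Step 4: on WHITE (1,10): turn R to E, flip to black, move to (1,11). |black|=6

Answer: WHITE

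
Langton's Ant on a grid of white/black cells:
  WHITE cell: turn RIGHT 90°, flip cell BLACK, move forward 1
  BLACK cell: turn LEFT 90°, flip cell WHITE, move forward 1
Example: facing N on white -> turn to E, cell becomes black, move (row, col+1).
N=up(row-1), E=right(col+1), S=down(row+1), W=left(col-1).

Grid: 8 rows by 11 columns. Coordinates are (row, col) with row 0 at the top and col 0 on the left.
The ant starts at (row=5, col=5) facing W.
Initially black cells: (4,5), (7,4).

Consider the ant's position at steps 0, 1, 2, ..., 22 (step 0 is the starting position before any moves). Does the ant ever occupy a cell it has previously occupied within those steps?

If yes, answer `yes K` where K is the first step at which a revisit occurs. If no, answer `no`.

Answer: yes 5

Derivation:
Step 1: on WHITE (5,5): turn R to N, flip to black, move to (4,5). |black|=3 — new cell
Step 2: on BLACK (4,5): turn L to W, flip to white, move to (4,4). |black|=2 — new cell
Step 3: on WHITE (4,4): turn R to N, flip to black, move to (3,4). |black|=3 — new cell
Step 4: on WHITE (3,4): turn R to E, flip to black, move to (3,5). |black|=4 — new cell
Step 5: on WHITE (3,5): turn R to S, flip to black, move to (4,5). |black|=5 — REVISIT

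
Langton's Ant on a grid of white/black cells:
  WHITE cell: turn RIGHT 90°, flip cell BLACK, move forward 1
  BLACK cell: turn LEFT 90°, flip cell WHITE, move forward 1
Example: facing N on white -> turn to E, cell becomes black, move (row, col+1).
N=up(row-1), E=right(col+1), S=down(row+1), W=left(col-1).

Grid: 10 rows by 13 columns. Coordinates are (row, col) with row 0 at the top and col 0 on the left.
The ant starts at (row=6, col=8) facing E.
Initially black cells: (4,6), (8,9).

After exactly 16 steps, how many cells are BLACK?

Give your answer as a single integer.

Step 1: on WHITE (6,8): turn R to S, flip to black, move to (7,8). |black|=3
Step 2: on WHITE (7,8): turn R to W, flip to black, move to (7,7). |black|=4
Step 3: on WHITE (7,7): turn R to N, flip to black, move to (6,7). |black|=5
Step 4: on WHITE (6,7): turn R to E, flip to black, move to (6,8). |black|=6
Step 5: on BLACK (6,8): turn L to N, flip to white, move to (5,8). |black|=5
Step 6: on WHITE (5,8): turn R to E, flip to black, move to (5,9). |black|=6
Step 7: on WHITE (5,9): turn R to S, flip to black, move to (6,9). |black|=7
Step 8: on WHITE (6,9): turn R to W, flip to black, move to (6,8). |black|=8
Step 9: on WHITE (6,8): turn R to N, flip to black, move to (5,8). |black|=9
Step 10: on BLACK (5,8): turn L to W, flip to white, move to (5,7). |black|=8
Step 11: on WHITE (5,7): turn R to N, flip to black, move to (4,7). |black|=9
Step 12: on WHITE (4,7): turn R to E, flip to black, move to (4,8). |black|=10
Step 13: on WHITE (4,8): turn R to S, flip to black, move to (5,8). |black|=11
Step 14: on WHITE (5,8): turn R to W, flip to black, move to (5,7). |black|=12
Step 15: on BLACK (5,7): turn L to S, flip to white, move to (6,7). |black|=11
Step 16: on BLACK (6,7): turn L to E, flip to white, move to (6,8). |black|=10

Answer: 10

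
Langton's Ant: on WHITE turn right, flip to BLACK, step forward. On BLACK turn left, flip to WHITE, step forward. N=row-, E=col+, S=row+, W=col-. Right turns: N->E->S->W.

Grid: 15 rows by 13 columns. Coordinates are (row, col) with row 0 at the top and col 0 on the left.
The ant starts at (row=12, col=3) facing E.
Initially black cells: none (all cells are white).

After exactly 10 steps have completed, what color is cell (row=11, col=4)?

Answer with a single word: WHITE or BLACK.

Answer: BLACK

Derivation:
Step 1: on WHITE (12,3): turn R to S, flip to black, move to (13,3). |black|=1
Step 2: on WHITE (13,3): turn R to W, flip to black, move to (13,2). |black|=2
Step 3: on WHITE (13,2): turn R to N, flip to black, move to (12,2). |black|=3
Step 4: on WHITE (12,2): turn R to E, flip to black, move to (12,3). |black|=4
Step 5: on BLACK (12,3): turn L to N, flip to white, move to (11,3). |black|=3
Step 6: on WHITE (11,3): turn R to E, flip to black, move to (11,4). |black|=4
Step 7: on WHITE (11,4): turn R to S, flip to black, move to (12,4). |black|=5
Step 8: on WHITE (12,4): turn R to W, flip to black, move to (12,3). |black|=6
Step 9: on WHITE (12,3): turn R to N, flip to black, move to (11,3). |black|=7
Step 10: on BLACK (11,3): turn L to W, flip to white, move to (11,2). |black|=6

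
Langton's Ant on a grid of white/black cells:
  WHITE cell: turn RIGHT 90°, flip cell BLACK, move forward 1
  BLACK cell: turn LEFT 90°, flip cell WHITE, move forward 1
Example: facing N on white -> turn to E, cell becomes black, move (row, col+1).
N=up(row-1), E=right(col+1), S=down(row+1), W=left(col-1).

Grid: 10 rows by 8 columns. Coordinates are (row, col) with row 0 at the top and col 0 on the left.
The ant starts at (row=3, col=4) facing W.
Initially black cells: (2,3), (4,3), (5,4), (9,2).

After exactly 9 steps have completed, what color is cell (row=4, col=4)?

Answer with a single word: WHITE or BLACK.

Answer: BLACK

Derivation:
Step 1: on WHITE (3,4): turn R to N, flip to black, move to (2,4). |black|=5
Step 2: on WHITE (2,4): turn R to E, flip to black, move to (2,5). |black|=6
Step 3: on WHITE (2,5): turn R to S, flip to black, move to (3,5). |black|=7
Step 4: on WHITE (3,5): turn R to W, flip to black, move to (3,4). |black|=8
Step 5: on BLACK (3,4): turn L to S, flip to white, move to (4,4). |black|=7
Step 6: on WHITE (4,4): turn R to W, flip to black, move to (4,3). |black|=8
Step 7: on BLACK (4,3): turn L to S, flip to white, move to (5,3). |black|=7
Step 8: on WHITE (5,3): turn R to W, flip to black, move to (5,2). |black|=8
Step 9: on WHITE (5,2): turn R to N, flip to black, move to (4,2). |black|=9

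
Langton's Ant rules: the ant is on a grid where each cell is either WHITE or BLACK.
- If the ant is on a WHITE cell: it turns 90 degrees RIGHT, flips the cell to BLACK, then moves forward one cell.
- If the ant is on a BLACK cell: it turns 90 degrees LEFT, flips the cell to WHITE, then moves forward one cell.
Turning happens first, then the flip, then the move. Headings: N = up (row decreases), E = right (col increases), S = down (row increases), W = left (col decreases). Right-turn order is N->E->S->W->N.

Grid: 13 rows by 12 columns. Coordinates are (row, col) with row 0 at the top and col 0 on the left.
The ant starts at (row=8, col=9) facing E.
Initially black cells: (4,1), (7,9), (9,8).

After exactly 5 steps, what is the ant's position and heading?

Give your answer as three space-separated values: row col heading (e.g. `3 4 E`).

Step 1: on WHITE (8,9): turn R to S, flip to black, move to (9,9). |black|=4
Step 2: on WHITE (9,9): turn R to W, flip to black, move to (9,8). |black|=5
Step 3: on BLACK (9,8): turn L to S, flip to white, move to (10,8). |black|=4
Step 4: on WHITE (10,8): turn R to W, flip to black, move to (10,7). |black|=5
Step 5: on WHITE (10,7): turn R to N, flip to black, move to (9,7). |black|=6

Answer: 9 7 N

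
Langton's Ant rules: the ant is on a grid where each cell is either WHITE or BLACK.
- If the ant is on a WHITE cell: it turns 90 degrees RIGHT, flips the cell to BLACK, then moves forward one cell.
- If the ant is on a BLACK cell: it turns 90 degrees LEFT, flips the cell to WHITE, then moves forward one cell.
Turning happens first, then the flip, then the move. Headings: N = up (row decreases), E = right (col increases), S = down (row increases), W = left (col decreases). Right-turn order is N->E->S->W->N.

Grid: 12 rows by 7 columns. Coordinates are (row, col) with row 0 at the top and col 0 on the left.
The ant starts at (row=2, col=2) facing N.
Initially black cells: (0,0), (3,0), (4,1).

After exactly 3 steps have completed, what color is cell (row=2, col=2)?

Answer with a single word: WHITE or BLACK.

Step 1: on WHITE (2,2): turn R to E, flip to black, move to (2,3). |black|=4
Step 2: on WHITE (2,3): turn R to S, flip to black, move to (3,3). |black|=5
Step 3: on WHITE (3,3): turn R to W, flip to black, move to (3,2). |black|=6

Answer: BLACK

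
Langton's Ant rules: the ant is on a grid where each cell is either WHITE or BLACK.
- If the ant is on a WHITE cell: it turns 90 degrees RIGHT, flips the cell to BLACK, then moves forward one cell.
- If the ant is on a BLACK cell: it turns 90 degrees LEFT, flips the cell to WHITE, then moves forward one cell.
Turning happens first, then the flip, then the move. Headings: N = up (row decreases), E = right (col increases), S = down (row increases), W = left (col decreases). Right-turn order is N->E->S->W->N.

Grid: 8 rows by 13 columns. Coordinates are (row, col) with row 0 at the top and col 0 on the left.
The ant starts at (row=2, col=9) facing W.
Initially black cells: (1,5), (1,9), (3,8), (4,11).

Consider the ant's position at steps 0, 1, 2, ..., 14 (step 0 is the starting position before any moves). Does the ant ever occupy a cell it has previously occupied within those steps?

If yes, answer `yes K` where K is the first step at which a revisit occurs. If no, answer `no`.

Answer: yes 5

Derivation:
Step 1: on WHITE (2,9): turn R to N, flip to black, move to (1,9). |black|=5 — new cell
Step 2: on BLACK (1,9): turn L to W, flip to white, move to (1,8). |black|=4 — new cell
Step 3: on WHITE (1,8): turn R to N, flip to black, move to (0,8). |black|=5 — new cell
Step 4: on WHITE (0,8): turn R to E, flip to black, move to (0,9). |black|=6 — new cell
Step 5: on WHITE (0,9): turn R to S, flip to black, move to (1,9). |black|=7 — REVISIT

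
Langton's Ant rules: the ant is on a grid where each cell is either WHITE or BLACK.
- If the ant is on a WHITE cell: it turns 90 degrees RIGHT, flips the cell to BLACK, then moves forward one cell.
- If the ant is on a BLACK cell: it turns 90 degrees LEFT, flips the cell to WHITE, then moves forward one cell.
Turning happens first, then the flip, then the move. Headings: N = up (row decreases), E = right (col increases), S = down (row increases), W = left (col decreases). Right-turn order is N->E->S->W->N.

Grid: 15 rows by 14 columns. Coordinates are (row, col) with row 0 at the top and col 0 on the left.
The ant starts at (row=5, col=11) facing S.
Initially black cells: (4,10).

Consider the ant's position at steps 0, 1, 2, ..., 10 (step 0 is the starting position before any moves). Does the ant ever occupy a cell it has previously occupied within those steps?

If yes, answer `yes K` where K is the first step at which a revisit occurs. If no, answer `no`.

Step 1: on WHITE (5,11): turn R to W, flip to black, move to (5,10). |black|=2 — new cell
Step 2: on WHITE (5,10): turn R to N, flip to black, move to (4,10). |black|=3 — new cell
Step 3: on BLACK (4,10): turn L to W, flip to white, move to (4,9). |black|=2 — new cell
Step 4: on WHITE (4,9): turn R to N, flip to black, move to (3,9). |black|=3 — new cell
Step 5: on WHITE (3,9): turn R to E, flip to black, move to (3,10). |black|=4 — new cell
Step 6: on WHITE (3,10): turn R to S, flip to black, move to (4,10). |black|=5 — REVISIT

Answer: yes 6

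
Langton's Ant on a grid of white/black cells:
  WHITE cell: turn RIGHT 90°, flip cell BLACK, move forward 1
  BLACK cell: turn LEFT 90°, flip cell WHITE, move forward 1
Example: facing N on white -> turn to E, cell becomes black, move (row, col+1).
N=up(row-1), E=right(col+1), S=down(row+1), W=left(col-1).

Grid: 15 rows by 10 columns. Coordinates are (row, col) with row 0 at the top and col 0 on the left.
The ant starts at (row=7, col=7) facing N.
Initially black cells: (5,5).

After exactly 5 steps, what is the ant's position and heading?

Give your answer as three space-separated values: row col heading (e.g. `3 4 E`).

Step 1: on WHITE (7,7): turn R to E, flip to black, move to (7,8). |black|=2
Step 2: on WHITE (7,8): turn R to S, flip to black, move to (8,8). |black|=3
Step 3: on WHITE (8,8): turn R to W, flip to black, move to (8,7). |black|=4
Step 4: on WHITE (8,7): turn R to N, flip to black, move to (7,7). |black|=5
Step 5: on BLACK (7,7): turn L to W, flip to white, move to (7,6). |black|=4

Answer: 7 6 W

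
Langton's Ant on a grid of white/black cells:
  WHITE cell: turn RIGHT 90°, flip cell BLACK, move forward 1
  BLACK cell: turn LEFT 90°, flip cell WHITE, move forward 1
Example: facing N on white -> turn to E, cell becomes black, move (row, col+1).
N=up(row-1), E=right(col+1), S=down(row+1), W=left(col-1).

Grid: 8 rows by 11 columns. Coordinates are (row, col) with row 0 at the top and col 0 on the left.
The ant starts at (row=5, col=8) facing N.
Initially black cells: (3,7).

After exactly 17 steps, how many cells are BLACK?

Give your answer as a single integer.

Step 1: on WHITE (5,8): turn R to E, flip to black, move to (5,9). |black|=2
Step 2: on WHITE (5,9): turn R to S, flip to black, move to (6,9). |black|=3
Step 3: on WHITE (6,9): turn R to W, flip to black, move to (6,8). |black|=4
Step 4: on WHITE (6,8): turn R to N, flip to black, move to (5,8). |black|=5
Step 5: on BLACK (5,8): turn L to W, flip to white, move to (5,7). |black|=4
Step 6: on WHITE (5,7): turn R to N, flip to black, move to (4,7). |black|=5
Step 7: on WHITE (4,7): turn R to E, flip to black, move to (4,8). |black|=6
Step 8: on WHITE (4,8): turn R to S, flip to black, move to (5,8). |black|=7
Step 9: on WHITE (5,8): turn R to W, flip to black, move to (5,7). |black|=8
Step 10: on BLACK (5,7): turn L to S, flip to white, move to (6,7). |black|=7
Step 11: on WHITE (6,7): turn R to W, flip to black, move to (6,6). |black|=8
Step 12: on WHITE (6,6): turn R to N, flip to black, move to (5,6). |black|=9
Step 13: on WHITE (5,6): turn R to E, flip to black, move to (5,7). |black|=10
Step 14: on WHITE (5,7): turn R to S, flip to black, move to (6,7). |black|=11
Step 15: on BLACK (6,7): turn L to E, flip to white, move to (6,8). |black|=10
Step 16: on BLACK (6,8): turn L to N, flip to white, move to (5,8). |black|=9
Step 17: on BLACK (5,8): turn L to W, flip to white, move to (5,7). |black|=8

Answer: 8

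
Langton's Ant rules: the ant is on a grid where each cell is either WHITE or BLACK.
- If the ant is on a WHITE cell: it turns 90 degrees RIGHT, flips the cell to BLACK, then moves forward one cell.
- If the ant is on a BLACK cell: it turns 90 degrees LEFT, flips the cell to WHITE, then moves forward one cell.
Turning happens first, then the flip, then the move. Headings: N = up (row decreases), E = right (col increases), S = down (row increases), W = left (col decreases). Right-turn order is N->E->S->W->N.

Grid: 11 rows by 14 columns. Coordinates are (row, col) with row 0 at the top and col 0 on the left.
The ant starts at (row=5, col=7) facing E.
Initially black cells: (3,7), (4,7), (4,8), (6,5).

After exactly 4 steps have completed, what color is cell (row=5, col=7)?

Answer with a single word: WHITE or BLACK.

Step 1: on WHITE (5,7): turn R to S, flip to black, move to (6,7). |black|=5
Step 2: on WHITE (6,7): turn R to W, flip to black, move to (6,6). |black|=6
Step 3: on WHITE (6,6): turn R to N, flip to black, move to (5,6). |black|=7
Step 4: on WHITE (5,6): turn R to E, flip to black, move to (5,7). |black|=8

Answer: BLACK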